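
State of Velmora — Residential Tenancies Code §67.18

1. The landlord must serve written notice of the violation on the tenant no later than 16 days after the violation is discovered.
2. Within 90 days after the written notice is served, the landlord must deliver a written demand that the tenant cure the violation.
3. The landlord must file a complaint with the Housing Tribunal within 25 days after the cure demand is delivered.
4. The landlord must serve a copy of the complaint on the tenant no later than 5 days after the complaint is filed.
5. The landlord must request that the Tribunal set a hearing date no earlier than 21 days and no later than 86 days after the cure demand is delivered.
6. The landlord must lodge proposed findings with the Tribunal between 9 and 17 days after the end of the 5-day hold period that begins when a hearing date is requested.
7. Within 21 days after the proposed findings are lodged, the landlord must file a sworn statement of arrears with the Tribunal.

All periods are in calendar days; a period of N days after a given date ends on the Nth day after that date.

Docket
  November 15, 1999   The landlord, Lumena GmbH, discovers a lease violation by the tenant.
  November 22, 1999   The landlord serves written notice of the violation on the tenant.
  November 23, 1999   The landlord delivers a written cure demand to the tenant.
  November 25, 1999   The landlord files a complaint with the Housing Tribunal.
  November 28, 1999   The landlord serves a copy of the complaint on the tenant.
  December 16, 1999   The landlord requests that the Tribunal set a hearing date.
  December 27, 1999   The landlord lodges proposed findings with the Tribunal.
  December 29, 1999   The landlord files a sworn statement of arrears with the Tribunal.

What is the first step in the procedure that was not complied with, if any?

Step 6

Step 1: 16 days after November 15, 1999 (when the violation is discovered) is December 1, 1999; completed November 22, 1999, before the deadline.
Step 2: 90 days after November 22, 1999 (when the written notice is served) is February 20, 2000; November 23, 1999 is within that limit.
Step 3: 25 days after November 23, 1999 (when the cure demand is delivered) is December 18, 1999; done November 25, 1999 — timely.
Step 4: 5 days after November 25, 1999 (when the complaint is filed) is November 30, 1999; done November 28, 1999 — timely.
Step 5: the window is 21–86 days after November 23, 1999 (when the cure demand is delivered), so December 14, 1999 through February 17, 2000; December 16, 1999 falls inside that range.
Step 6: the window is 9–17 days after December 21, 1999 (end of the 5-day hold period, which began when a hearing date is requested on December 16, 1999), so December 30, 1999 through January 7, 2000; December 27, 1999 is 3 days too early.
The procedure was therefore not followed at step 6.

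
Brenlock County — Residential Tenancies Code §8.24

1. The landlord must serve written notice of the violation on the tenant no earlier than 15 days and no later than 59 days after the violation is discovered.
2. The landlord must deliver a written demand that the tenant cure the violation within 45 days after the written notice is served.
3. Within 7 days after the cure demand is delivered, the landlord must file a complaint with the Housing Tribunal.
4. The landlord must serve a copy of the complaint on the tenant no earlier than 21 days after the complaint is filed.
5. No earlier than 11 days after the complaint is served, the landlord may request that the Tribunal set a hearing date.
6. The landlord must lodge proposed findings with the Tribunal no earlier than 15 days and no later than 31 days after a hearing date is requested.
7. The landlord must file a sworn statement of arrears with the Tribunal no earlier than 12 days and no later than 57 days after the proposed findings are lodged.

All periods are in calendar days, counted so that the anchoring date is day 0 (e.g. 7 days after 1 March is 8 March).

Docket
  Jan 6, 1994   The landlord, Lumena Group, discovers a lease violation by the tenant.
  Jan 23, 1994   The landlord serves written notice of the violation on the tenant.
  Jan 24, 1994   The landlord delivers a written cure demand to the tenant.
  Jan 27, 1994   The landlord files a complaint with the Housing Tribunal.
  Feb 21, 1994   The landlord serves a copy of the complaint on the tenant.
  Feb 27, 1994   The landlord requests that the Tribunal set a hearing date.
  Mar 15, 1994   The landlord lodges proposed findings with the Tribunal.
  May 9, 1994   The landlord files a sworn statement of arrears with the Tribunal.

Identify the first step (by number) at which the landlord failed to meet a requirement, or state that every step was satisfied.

Step 1 — 15 and 59 days from Jan 6, 1994 (when the violation is discovered) are Jan 21, 1994 and Mar 6, 1994 respectively; done Jan 23, 1994 — within the window.
Step 2 — counting 45 days from Jan 23, 1994 (when the written notice is served) gives a deadline of Mar 9, 1994; Jan 24, 1994 is within that limit.
Step 3 — counting 7 days from Jan 24, 1994 (when the cure demand is delivered) gives a deadline of Jan 31, 1994; Jan 27, 1994 is within that limit.
Step 4 — must wait 21 days from Jan 27, 1994 (when the complaint is filed), so not before Feb 17, 1994; done Feb 21, 1994, after the minimum wait.
Step 5 — must wait 11 days from Feb 21, 1994 (when the complaint is served), so not before Mar 4, 1994; Feb 27, 1994 is 5 days before the earliest permitted date.

Step 5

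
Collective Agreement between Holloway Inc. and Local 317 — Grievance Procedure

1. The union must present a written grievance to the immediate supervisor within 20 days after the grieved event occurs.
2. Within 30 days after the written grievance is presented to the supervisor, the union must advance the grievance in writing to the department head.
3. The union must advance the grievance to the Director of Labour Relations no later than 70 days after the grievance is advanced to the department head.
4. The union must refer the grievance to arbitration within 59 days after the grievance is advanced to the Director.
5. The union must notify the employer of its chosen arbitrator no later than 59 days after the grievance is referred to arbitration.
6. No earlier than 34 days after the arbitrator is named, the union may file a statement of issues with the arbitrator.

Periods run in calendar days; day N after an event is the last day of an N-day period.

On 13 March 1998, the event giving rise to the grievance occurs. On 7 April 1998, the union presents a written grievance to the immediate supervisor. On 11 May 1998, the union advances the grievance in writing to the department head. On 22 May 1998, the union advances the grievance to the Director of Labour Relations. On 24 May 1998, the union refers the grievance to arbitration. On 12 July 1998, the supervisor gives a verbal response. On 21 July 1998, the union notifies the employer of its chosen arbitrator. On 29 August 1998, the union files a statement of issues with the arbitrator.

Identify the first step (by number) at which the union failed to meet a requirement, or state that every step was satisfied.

Step 1 — counting 20 days from 13 March 1998 (when the grieved event occurs) gives a deadline of 2 April 1998; not done until 7 April 1998, 5 days after the deadline.
The analysis stops there.

Step 1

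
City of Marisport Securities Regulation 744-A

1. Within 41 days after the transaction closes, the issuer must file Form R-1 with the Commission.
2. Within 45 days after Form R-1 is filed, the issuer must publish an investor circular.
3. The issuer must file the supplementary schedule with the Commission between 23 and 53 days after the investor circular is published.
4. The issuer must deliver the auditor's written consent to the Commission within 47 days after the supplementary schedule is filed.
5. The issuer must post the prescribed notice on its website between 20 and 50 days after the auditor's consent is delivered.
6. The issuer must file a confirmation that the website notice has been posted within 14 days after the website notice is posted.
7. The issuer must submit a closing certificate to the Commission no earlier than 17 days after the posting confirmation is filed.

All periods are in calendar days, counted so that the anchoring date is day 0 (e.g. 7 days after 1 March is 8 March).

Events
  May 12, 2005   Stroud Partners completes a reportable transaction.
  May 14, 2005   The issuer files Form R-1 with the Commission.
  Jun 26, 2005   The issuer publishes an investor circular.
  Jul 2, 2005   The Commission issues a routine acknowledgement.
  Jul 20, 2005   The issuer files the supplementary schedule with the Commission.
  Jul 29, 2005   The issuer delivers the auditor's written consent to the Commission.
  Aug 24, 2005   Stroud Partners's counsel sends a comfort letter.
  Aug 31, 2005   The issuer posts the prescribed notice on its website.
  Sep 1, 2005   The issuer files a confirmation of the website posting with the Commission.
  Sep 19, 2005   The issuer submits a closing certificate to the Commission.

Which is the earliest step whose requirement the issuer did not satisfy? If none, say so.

Step 1: 41 days after May 12, 2005 (when the transaction closes) is Jun 22, 2005; May 14, 2005 is within that limit.
Step 2: 45 days after May 14, 2005 (when Form R-1 is filed) is Jun 28, 2005; done Jun 26, 2005 — timely.
Step 3: the window is 23–53 days after Jun 26, 2005 (when the investor circular is published), so Jul 19, 2005 through Aug 18, 2005; done Jul 20, 2005, which is between those dates.
Step 4: 47 days after Jul 20, 2005 (when the supplementary schedule is filed) is Sep 5, 2005; completed Jul 29, 2005, before the deadline.
Step 5: the window is 20–50 days after Jul 29, 2005 (when the auditor's consent is delivered), so Aug 18, 2005 through Sep 17, 2005; done Aug 31, 2005, which is between those dates.
Step 6: 14 days after Aug 31, 2005 (when the website notice is posted) is Sep 14, 2005; done Sep 1, 2005 — timely.
Step 7: the earliest permitted date is 17 days after Sep 1, 2005 (when the posting confirmation is filed), i.e. Sep 18, 2005; Sep 19, 2005 is on or after that date.

None — every step was satisfied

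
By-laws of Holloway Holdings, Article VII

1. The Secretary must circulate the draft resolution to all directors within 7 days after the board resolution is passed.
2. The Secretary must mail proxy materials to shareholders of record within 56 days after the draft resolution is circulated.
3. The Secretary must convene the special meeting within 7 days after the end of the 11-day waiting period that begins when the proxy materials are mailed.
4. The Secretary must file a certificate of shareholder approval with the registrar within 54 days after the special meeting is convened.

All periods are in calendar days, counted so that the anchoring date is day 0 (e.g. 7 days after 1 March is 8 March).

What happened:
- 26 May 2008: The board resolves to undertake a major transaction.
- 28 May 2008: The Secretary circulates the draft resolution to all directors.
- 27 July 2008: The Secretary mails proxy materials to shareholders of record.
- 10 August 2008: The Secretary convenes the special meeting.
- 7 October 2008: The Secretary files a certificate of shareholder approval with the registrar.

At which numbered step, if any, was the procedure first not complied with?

Step 2

Step 1: 7 days after 26 May 2008 (when the board resolution is passed) is 2 June 2008; completed 28 May 2008, before the deadline.
Step 2: 56 days after 28 May 2008 (when the draft resolution is circulated) is 23 July 2008; not done until 27 July 2008, 4 days after the deadline.
No need to go further; step 2 was not satisfied.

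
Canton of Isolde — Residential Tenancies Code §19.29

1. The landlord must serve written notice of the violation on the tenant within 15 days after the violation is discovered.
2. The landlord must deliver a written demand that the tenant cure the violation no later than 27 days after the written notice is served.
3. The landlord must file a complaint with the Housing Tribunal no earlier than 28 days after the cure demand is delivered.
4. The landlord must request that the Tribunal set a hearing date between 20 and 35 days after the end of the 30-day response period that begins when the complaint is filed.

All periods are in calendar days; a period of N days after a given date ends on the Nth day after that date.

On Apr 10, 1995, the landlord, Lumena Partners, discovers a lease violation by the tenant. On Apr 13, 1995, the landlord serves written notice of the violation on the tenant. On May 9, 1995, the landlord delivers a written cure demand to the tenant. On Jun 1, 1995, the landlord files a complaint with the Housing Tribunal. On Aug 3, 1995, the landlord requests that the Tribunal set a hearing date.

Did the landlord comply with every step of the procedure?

Step 1 — counting 15 days from Apr 10, 1995 (when the violation is discovered) gives a deadline of Apr 25, 1995; completed Apr 13, 1995, before the deadline.
Step 2 — counting 27 days from Apr 13, 1995 (when the written notice is served) gives a deadline of May 10, 1995; done May 9, 1995 — timely.
Step 3 — must wait 28 days from May 9, 1995 (when the cure demand is delivered), so not before Jun 6, 1995; done Jun 1, 1995 — 5 days too early.

No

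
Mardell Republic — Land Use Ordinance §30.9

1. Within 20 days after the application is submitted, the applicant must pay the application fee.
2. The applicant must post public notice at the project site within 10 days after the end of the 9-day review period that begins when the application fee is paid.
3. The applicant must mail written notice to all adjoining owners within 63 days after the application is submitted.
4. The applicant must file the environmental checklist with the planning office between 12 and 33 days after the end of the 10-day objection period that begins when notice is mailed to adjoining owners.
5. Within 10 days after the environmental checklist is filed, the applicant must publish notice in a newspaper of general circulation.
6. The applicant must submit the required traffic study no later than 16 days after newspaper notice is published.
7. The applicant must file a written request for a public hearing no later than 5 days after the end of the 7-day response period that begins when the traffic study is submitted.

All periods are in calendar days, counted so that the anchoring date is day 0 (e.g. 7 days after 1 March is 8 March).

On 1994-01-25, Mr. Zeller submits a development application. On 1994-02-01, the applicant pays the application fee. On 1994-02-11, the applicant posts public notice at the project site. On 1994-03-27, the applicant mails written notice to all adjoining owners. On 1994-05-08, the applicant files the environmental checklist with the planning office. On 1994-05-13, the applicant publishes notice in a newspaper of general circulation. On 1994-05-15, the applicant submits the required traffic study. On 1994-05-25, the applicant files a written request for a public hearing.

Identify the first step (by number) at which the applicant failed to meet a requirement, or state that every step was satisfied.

None — every step was satisfied

Step 1 — counting 20 days from 1994-01-25 (when the application is submitted) gives a deadline of 1994-02-14; 1994-02-01 is within that limit.
Step 2 — counting 10 days from 1994-02-10 (end of the 9-day review period, which began when the application fee is paid on 1994-02-01) gives a deadline of 1994-02-20; completed 1994-02-11, before the deadline.
Step 3 — counting 63 days from 1994-01-25 (when the application is submitted) gives a deadline of 1994-03-29; done 1994-03-27 — timely.
Step 4 — 12 and 33 days from 1994-04-06 (end of the 10-day objection period, which began when notice is mailed to adjoining owners on 1994-03-27) are 1994-04-18 and 1994-05-09 respectively; done 1994-05-08, which is between those dates.
Step 5 — counting 10 days from 1994-05-08 (when the environmental checklist is filed) gives a deadline of 1994-05-18; 1994-05-13 is within that limit.
Step 6 — counting 16 days from 1994-05-13 (when newspaper notice is published) gives a deadline of 1994-05-29; done 1994-05-15 — timely.
Step 7 — counting 5 days from 1994-05-22 (end of the 7-day response period, which began when the traffic study is submitted on 1994-05-15) gives a deadline of 1994-05-27; done 1994-05-25 — timely.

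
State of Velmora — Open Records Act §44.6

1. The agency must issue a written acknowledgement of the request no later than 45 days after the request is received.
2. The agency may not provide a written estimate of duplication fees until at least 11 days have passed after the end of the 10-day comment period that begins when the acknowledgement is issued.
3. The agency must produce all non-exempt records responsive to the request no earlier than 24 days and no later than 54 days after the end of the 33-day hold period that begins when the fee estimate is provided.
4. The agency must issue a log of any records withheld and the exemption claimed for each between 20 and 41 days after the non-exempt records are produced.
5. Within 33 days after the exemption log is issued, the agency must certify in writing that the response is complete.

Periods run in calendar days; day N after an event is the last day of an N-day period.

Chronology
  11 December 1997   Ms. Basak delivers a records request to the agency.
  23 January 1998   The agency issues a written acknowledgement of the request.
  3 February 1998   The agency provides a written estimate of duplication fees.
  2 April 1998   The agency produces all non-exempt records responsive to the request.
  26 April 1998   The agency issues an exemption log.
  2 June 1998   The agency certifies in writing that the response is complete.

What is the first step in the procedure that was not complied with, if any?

Step 1 — counting 45 days from 11 December 1997 (when the request is received) gives a deadline of 25 January 1998; done 23 January 1998 — timely.
Step 2 — must wait 11 days from 2 February 1998 (end of the 10-day comment period, which began when the acknowledgement is issued on 23 January 1998), so not before 13 February 1998; 3 February 1998 is 10 days before the earliest permitted date.

Step 2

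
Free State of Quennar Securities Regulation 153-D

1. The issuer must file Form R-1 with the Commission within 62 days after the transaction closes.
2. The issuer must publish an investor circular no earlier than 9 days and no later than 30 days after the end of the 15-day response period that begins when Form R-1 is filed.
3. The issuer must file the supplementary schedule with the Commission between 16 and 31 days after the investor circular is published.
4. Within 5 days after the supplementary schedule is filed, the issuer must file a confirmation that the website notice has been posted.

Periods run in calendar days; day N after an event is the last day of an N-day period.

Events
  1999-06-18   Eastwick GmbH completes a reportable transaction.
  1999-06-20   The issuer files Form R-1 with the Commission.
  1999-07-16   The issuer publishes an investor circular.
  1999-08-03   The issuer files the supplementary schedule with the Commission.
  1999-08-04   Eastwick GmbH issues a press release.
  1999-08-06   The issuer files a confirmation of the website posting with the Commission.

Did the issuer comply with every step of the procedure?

Yes

Step 1: 62 days after 1999-06-18 (when the transaction closes) is 1999-08-19; completed 1999-06-20, before the deadline.
Step 2: the window is 9–30 days after 1999-07-05 (end of the 15-day response period, which began when Form R-1 is filed on 1999-06-20), so 1999-07-14 through 1999-08-04; done 1999-07-16, which is between those dates.
Step 3: the window is 16–31 days after 1999-07-16 (when the investor circular is published), so 1999-08-01 through 1999-08-16; done 1999-08-03, which is between those dates.
Step 4: 5 days after 1999-08-03 (when the supplementary schedule is filed) is 1999-08-08; 1999-08-06 is within that limit.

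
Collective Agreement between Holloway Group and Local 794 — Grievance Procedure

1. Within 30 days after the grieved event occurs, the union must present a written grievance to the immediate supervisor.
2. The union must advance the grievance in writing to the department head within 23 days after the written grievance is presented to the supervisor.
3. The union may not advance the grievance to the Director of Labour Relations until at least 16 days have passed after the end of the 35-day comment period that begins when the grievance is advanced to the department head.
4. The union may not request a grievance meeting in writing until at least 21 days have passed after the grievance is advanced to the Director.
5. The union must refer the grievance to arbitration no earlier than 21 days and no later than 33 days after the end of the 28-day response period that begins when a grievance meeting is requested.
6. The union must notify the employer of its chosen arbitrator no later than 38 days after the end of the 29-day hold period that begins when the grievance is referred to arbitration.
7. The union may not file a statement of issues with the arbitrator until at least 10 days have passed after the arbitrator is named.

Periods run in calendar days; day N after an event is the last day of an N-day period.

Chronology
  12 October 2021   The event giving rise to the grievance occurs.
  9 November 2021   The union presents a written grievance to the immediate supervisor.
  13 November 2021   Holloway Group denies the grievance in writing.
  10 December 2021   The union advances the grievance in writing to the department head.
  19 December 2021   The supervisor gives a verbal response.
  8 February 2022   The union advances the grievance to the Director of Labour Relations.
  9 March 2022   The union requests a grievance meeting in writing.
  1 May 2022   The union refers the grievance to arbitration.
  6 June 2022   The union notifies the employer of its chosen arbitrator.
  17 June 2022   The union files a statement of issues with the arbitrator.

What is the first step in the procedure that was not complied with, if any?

Step 2

(1) due by 12 October 2021 + 30 days = 11 November 2021; completed 9 November 2021, before the deadline.
(2) due by 9 November 2021 + 23 days = 2 December 2021; 10 December 2021 misses that deadline by 8 days.
That is the first point of non-compliance.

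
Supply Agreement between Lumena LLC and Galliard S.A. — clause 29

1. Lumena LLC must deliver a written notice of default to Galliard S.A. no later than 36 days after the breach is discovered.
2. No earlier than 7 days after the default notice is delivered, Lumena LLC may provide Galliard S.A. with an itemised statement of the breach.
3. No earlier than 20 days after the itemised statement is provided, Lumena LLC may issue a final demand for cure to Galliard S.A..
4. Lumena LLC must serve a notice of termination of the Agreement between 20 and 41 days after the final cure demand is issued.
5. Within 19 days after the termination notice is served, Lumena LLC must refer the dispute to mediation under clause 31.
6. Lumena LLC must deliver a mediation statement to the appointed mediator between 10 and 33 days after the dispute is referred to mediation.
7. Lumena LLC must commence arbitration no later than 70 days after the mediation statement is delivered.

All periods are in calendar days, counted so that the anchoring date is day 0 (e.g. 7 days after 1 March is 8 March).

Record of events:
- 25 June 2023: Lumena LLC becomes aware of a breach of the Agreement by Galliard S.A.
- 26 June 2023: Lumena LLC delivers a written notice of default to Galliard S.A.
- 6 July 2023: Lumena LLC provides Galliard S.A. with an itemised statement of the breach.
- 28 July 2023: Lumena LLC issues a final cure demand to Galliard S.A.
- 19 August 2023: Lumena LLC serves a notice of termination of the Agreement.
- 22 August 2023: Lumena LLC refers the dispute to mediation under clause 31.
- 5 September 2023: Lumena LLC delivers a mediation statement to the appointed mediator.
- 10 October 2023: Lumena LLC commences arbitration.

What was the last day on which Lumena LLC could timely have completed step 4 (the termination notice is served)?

Step 4 runs from 28 July 2023, when the final cure demand is issued. The window is 20–41 days after 28 July 2023; it closes on 7 September 2023.

7 September 2023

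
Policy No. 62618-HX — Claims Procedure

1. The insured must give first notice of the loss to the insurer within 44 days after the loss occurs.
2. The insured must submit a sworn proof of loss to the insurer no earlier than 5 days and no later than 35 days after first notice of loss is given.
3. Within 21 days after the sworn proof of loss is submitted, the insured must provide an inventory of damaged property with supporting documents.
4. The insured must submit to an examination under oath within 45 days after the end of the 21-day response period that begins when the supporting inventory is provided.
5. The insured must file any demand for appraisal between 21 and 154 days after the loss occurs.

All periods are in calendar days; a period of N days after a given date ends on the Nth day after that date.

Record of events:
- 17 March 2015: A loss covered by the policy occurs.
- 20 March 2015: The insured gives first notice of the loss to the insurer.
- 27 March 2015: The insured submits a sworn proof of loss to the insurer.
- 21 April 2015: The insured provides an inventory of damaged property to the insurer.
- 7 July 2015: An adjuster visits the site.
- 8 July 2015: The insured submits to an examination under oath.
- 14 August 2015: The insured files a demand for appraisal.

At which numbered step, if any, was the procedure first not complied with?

Step 1: 44 days after 17 March 2015 (when the loss occurs) is 30 April 2015; 20 March 2015 is within that limit.
Step 2: the window is 5–35 days after 20 March 2015 (when first notice of loss is given), so 25 March 2015 through 24 April 2015; 27 March 2015 falls inside that range.
Step 3: 21 days after 27 March 2015 (when the sworn proof of loss is submitted) is 17 April 2015; not done until 21 April 2015, 4 days after the deadline.
No need to go further; step 3 was not satisfied.

Step 3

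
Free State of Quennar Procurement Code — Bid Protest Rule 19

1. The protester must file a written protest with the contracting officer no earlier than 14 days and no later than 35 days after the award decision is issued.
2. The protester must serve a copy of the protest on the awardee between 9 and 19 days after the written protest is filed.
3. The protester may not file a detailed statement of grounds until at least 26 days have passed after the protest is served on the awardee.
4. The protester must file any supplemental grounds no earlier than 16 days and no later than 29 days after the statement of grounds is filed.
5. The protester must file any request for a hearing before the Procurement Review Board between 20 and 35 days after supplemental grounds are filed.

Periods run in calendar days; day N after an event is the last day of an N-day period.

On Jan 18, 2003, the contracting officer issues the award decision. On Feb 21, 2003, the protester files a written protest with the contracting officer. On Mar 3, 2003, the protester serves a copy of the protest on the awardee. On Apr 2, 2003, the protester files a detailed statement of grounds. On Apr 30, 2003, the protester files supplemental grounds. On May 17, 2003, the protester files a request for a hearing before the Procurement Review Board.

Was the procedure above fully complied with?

Step 1 — 14 and 35 days from Jan 18, 2003 (when the award decision is issued) are Feb 1, 2003 and Feb 22, 2003 respectively; done Feb 21, 2003 — within the window.
Step 2 — 9 and 19 days from Feb 21, 2003 (when the written protest is filed) are Mar 2, 2003 and Mar 12, 2003 respectively; done Mar 3, 2003 — within the window.
Step 3 — must wait 26 days from Mar 3, 2003 (when the protest is served on the awardee), so not before Mar 29, 2003; done Apr 2, 2003, after the minimum wait.
Step 4 — 16 and 29 days from Apr 2, 2003 (when the statement of grounds is filed) are Apr 18, 2003 and May 1, 2003 respectively; Apr 30, 2003 falls inside that range.
Step 5 — 20 and 35 days from Apr 30, 2003 (when supplemental grounds are filed) are May 20, 2003 and Jun 4, 2003 respectively; done May 17, 2003 — 3 days before the window opened.
The analysis stops there.

No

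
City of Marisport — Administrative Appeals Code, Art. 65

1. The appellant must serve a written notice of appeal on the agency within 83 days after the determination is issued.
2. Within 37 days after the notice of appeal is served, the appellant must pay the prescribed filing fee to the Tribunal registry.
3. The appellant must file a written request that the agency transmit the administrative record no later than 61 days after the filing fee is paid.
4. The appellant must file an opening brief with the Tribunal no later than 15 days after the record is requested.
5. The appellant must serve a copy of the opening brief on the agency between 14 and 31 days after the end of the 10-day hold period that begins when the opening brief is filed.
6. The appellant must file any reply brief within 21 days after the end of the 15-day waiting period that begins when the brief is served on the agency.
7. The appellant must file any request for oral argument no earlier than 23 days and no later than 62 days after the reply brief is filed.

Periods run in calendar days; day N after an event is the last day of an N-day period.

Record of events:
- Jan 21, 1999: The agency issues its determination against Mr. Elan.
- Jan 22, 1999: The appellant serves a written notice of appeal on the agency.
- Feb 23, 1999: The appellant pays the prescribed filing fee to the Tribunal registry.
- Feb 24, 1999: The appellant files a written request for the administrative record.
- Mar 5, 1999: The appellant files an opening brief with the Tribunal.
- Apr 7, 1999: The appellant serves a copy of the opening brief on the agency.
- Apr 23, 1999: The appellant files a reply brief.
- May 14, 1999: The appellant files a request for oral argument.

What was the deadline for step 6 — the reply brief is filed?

The brief is served on the agency on Apr 7, 1999; the 15-day waiting period therefore ends Apr 22, 1999, and step 6 runs from that date. 21 days after Apr 22, 1999 is May 13, 1999.

May 13, 1999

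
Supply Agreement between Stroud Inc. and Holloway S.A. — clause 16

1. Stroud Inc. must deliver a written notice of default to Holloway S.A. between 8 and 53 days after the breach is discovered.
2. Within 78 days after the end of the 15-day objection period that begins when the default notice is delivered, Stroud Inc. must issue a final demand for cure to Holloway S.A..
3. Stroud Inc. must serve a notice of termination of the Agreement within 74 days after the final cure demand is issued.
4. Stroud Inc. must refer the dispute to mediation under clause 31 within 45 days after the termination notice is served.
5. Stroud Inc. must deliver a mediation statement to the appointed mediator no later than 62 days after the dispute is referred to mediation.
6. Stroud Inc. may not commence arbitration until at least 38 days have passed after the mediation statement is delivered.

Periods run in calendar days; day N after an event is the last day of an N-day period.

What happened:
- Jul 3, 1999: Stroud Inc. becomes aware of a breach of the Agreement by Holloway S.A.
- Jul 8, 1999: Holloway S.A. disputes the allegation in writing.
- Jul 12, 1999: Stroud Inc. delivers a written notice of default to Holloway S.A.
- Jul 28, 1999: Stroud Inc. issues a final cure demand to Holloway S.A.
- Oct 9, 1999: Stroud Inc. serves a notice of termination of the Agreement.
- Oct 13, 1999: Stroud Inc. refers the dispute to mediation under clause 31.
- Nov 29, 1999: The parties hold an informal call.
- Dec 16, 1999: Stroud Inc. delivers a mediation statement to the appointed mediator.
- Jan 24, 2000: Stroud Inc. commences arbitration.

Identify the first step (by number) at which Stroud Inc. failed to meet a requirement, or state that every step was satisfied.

(1) the permitted window runs from Jul 3, 1999 + 8 = Jul 11, 1999 to Jul 3, 1999 + 53 = Aug 25, 1999; done Jul 12, 1999 — within the window.
(2) due by Jul 27, 1999 + 78 days = Oct 13, 1999; done Jul 28, 1999 — timely.
(3) due by Jul 28, 1999 + 74 days = Oct 10, 1999; done Oct 9, 1999 — timely.
(4) due by Oct 9, 1999 + 45 days = Nov 23, 1999; done Oct 13, 1999 — timely.
(5) due by Oct 13, 1999 + 62 days = Dec 14, 1999; Dec 16, 1999 misses that deadline by 2 days.

Step 5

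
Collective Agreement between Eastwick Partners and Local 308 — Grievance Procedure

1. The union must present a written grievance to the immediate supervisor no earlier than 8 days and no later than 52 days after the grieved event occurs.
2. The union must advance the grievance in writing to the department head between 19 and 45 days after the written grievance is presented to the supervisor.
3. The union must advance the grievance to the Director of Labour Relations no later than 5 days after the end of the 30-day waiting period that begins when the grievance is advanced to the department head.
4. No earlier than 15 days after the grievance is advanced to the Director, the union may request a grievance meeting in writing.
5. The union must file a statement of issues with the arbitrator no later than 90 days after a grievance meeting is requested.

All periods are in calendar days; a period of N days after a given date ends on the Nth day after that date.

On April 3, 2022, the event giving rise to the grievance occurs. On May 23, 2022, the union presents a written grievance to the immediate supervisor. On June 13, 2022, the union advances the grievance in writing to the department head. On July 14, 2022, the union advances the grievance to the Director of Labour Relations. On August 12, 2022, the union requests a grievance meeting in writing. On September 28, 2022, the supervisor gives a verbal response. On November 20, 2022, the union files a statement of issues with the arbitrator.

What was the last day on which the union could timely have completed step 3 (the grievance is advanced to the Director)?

July 18, 2022

The grievance is advanced to the department head on June 13, 2022; the 30-day waiting period therefore ends July 13, 2022, and step 3 runs from that date. 5 days after July 13, 2022 is July 18, 2022.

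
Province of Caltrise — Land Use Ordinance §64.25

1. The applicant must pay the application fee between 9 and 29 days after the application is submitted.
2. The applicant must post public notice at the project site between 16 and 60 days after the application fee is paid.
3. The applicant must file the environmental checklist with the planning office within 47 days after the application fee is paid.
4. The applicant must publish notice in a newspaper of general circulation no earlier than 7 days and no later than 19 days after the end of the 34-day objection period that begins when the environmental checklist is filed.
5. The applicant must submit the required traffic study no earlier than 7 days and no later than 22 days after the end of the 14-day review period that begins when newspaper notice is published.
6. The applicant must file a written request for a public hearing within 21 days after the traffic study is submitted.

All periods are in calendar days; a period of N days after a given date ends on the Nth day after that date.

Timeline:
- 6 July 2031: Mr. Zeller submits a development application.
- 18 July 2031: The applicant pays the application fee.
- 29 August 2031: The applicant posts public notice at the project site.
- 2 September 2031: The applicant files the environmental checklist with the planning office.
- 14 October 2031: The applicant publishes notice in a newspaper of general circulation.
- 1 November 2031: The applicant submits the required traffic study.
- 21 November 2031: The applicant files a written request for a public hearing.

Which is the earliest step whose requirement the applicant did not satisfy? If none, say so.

Step 5

(1) the permitted window runs from 6 July 2031 + 9 = 15 July 2031 to 6 July 2031 + 29 = 4 August 2031; 18 July 2031 falls inside that range.
(2) the permitted window runs from 18 July 2031 + 16 = 3 August 2031 to 18 July 2031 + 60 = 16 September 2031; 29 August 2031 falls inside that range.
(3) due by 18 July 2031 + 47 days = 3 September 2031; 2 September 2031 is within that limit.
(4) the permitted window runs from 6 October 2031 + 7 = 13 October 2031 to 6 October 2031 + 19 = 25 October 2031; done 14 October 2031, which is between those dates.
(5) the permitted window runs from 28 October 2031 + 7 = 4 November 2031 to 28 October 2031 + 22 = 19 November 2031; done 1 November 2031 — 3 days before the window opened.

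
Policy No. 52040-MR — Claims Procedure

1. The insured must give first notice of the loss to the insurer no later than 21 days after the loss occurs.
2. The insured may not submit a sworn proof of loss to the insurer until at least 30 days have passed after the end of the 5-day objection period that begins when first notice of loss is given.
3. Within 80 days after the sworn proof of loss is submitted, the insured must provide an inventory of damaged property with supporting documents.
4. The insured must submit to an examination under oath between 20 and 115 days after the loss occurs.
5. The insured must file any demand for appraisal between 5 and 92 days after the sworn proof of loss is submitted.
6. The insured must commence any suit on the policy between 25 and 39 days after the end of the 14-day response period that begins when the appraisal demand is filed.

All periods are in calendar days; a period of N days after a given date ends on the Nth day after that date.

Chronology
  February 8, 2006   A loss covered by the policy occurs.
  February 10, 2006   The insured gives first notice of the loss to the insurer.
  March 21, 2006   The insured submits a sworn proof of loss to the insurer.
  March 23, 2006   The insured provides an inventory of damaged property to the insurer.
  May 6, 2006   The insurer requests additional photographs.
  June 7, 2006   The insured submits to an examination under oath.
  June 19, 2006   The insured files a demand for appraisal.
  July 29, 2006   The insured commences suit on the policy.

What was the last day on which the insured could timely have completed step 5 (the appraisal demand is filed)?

Step 5 runs from March 21, 2006, when the sworn proof of loss is submitted. The window is 5–92 days after March 21, 2006; it closes on June 21, 2006.

June 21, 2006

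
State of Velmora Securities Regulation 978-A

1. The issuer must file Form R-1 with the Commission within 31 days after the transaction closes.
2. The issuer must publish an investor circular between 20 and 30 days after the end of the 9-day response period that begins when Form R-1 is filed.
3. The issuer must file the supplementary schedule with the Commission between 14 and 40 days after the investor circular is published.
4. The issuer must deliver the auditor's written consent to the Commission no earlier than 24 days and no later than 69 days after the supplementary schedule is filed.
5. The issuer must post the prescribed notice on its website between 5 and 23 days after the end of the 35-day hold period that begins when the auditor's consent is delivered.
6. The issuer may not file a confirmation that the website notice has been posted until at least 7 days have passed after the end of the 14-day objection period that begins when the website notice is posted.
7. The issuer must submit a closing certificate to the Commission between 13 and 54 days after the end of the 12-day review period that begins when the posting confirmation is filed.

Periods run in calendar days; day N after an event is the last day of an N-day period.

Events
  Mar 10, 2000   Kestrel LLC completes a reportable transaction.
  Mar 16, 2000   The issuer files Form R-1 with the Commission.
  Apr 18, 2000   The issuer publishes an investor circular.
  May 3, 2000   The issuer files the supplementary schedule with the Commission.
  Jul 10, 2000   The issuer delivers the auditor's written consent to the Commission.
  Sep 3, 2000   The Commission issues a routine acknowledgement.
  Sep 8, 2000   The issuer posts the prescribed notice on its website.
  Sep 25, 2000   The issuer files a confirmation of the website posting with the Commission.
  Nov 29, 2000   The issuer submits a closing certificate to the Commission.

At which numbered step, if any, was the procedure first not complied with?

(1) due by Mar 10, 2000 + 31 days = Apr 10, 2000; Mar 16, 2000 is within that limit.
(2) the permitted window runs from Mar 25, 2000 + 20 = Apr 14, 2000 to Mar 25, 2000 + 30 = Apr 24, 2000; done Apr 18, 2000, which is between those dates.
(3) the permitted window runs from Apr 18, 2000 + 14 = May 2, 2000 to Apr 18, 2000 + 40 = May 28, 2000; done May 3, 2000 — within the window.
(4) the permitted window runs from May 3, 2000 + 24 = May 27, 2000 to May 3, 2000 + 69 = Jul 11, 2000; done Jul 10, 2000, which is between those dates.
(5) the permitted window runs from Aug 14, 2000 + 5 = Aug 19, 2000 to Aug 14, 2000 + 23 = Sep 6, 2000; done Sep 8, 2000 — 2 days after the window closed.
Later steps need not be reached.

Step 5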